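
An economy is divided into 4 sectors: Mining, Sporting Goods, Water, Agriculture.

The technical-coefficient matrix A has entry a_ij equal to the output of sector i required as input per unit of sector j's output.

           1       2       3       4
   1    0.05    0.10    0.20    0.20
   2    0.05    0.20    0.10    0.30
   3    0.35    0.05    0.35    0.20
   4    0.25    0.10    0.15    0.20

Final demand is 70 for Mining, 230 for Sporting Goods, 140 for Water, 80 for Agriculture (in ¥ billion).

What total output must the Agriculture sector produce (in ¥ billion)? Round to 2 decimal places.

x_4 = 363.74

I − A =
  [   0.95    -0.10    -0.20    -0.20]
  [  -0.05     0.80    -0.10    -0.30]
  [  -0.35    -0.05     0.65    -0.20]
  [  -0.25    -0.10    -0.15     0.80]
Compute the cofactors C_ij = (−1)^(i+j)·(3×3 minor ij) of I−A; the adjugate is their transpose:
adj(I−A) = Cᵀ =
  [ 0.364250   0.075500   0.160500   0.159500]
  [ 0.122000   0.356500   0.138250   0.198750]
  [ 0.260250   0.094500   0.527000   0.232250]
  [ 0.177875   0.085875   0.166250   0.426000]
det(I−A) = Σ_j (I−A)_1j·C_1j = (0.95)(0.364250) + (-0.10)(0.122000) + (-0.20)(0.260250) + (-0.20)(0.177875) = 0.2462125
(I − A)⁻¹ = adj(I−A) / det(I−A) ≈
  [   1.4794     0.3066     0.6519     0.6478]
  [   0.4955     1.4479     0.5615     0.8072]
  [   1.0570     0.3838     2.1404     0.9433]
  [   0.7224     0.3488     0.6752     1.7302]
x = (I − A)⁻¹ d = adj(I−A)·d / det(I−A), with det(I−A) = 0.2462125:
  x_1 = (0.364250·70 + 0.075500·230 + 0.160500·140 + 0.159500·80) / 0.2462125 = 78.0925 / 0.2462125 ≈ 317.18
  x_2 = (0.122000·70 + 0.356500·230 + 0.138250·140 + 0.198750·80) / 0.2462125 = 125.79 / 0.2462125 ≈ 510.90
  x_3 = (0.260250·70 + 0.094500·230 + 0.527000·140 + 0.232250·80) / 0.2462125 = 132.3125 / 0.2462125 ≈ 537.39
  x_4 = (0.177875·70 + 0.085875·230 + 0.166250·140 + 0.426000·80) / 0.2462125 = 89.5575 / 0.2462125 ≈ 363.74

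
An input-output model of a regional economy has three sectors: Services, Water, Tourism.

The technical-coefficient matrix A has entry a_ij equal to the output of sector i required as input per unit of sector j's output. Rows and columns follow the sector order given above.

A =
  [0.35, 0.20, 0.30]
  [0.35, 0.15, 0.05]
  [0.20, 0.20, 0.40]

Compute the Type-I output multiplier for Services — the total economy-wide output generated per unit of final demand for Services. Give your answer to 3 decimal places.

I − A =
  [   0.65    -0.20    -0.30]
  [  -0.35     0.85    -0.05]
  [  -0.20    -0.20     0.60]
Cofactors of I−A, C_ij = (−1)^(i+j)·(minor ij) (rows/columns in the sector order above):
  C_11 = (0.85)(0.60) − (-0.05)(-0.20) = 0.5000
  C_12 = −[(-0.35)(0.60) − (-0.05)(-0.20)] = 0.2200
  C_13 = (-0.35)(-0.20) − (0.85)(-0.20) = 0.2400
  C_21 = −[(-0.20)(0.60) − (-0.30)(-0.20)] = 0.1800
  C_22 = (0.65)(0.60) − (-0.30)(-0.20) = 0.3300
  C_23 = −[(0.65)(-0.20) − (-0.20)(-0.20)] = 0.1700
  C_31 = (-0.20)(-0.05) − (-0.30)(0.85) = 0.2650
  C_32 = −[(0.65)(-0.05) − (-0.30)(-0.35)] = 0.1375
  C_33 = (0.65)(0.85) − (-0.20)(-0.35) = 0.4825
det(I−A) = Σ_j (I−A)_1j·C_1j = (0.65)(0.5000) + (-0.20)(0.2200) + (-0.30)(0.2400) = 0.2090
adj(I−A) = Cᵀ =
  [ 0.5000   0.1800   0.2650]
  [ 0.2200   0.3300   0.1375]
  [ 0.2400   0.1700   0.4825]
(I − A)⁻¹ = adj(I−A) / det(I−A) ≈
  [   2.3923     0.8612     1.2679]
  [   1.0526     1.5789     0.6579]
  [   1.1483     0.8134     2.3086]
The output multiplier for sector j is the column-j sum of the Leontief inverse (I − A)⁻¹ = adj(I−A) / det(I−A).
Column S of adj(I−A): (0.5000, 0.2200, 0.2400); det(I−A) = 0.2090.
m_S = (0.5000 + 0.2200 + 0.2400) / 0.2090 = 0.96 / 0.2090 ≈ 4.593.

m_S = 4.593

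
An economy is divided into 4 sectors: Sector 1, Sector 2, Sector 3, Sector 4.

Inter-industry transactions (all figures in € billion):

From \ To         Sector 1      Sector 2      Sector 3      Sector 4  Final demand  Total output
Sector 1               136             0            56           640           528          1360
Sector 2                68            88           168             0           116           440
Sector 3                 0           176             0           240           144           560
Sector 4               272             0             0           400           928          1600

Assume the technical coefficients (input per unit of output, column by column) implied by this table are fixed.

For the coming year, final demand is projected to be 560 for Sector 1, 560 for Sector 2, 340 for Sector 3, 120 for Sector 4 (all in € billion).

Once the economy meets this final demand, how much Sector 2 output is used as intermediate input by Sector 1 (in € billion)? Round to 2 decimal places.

Technical coefficients a_ij = z_ij / X_j:
  a_11 = 136/1360 = 0.10, a_21 = 68/1360 = 0.05, a_31 = 0/1360 = 0.00, a_41 = 272/1360 = 0.20
  a_12 = 0/440 = 0.00, a_22 = 88/440 = 0.20, a_32 = 176/440 = 0.40, a_42 = 0/440 = 0.00
  a_13 = 56/560 = 0.10, a_23 = 168/560 = 0.30, a_33 = 0/560 = 0.00, a_43 = 0/560 = 0.00
  a_14 = 640/1600 = 0.40, a_24 = 0/1600 = 0.00, a_34 = 240/1600 = 0.15, a_44 = 400/1600 = 0.25
I − A =
  [   0.90     0.00    -0.10    -0.40]
  [  -0.05     0.80    -0.30     0.00]
  [   0.00    -0.40     1.00    -0.15]
  [  -0.20     0.00     0.00     0.75]
Compute the cofactors C_ij = (−1)^(i+j)·(3×3 minor ij) of I−A; the adjugate is their transpose:
adj(I−A) = Cᵀ =
  [ 0.51000   0.03000   0.06000   0.28400]
  [ 0.04650   0.59200   0.18225   0.06125]
  [ 0.03900   0.23800   0.47600   0.11600]
  [ 0.13600   0.00800   0.01600   0.61000]
det(I−A) = Σ_j (I−A)_1j·C_1j = (0.90)(0.51000) + (0.00)(0.04650) + (-0.10)(0.03900) + (-0.40)(0.13600) = 0.4007
(I − A)⁻¹ = adj(I−A) / det(I−A) ≈
  [   1.2728     0.0749     0.1497     0.7088]
  [   0.1160     1.4774     0.4548     0.1529]
  [   0.0973     0.5940     1.1879     0.2895]
  [   0.3394     0.0200     0.0399     1.5223]
First solve x = (I − A)⁻¹ d = adj(I−A)·d / det(I−A); in particular x_1 = (0.51000·560 + 0.03000·560 + 0.06000·340 + 0.28400·120) / 0.4007 = 356.88 / 0.4007 ≈ 890.6414.
Intermediate flow from 2 to 1: z_21 = a_21 · x_1 = 0.05 × 356.88 / 0.4007 = 17.844 / 0.4007 ≈ 44.53.

z_21 = 44.53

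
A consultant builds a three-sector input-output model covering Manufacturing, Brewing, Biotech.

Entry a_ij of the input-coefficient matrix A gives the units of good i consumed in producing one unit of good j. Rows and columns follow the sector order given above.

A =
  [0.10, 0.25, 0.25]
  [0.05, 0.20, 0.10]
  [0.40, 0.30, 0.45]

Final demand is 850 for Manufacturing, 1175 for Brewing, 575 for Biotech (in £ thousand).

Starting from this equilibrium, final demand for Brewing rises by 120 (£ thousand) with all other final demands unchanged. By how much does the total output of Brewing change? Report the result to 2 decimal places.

I − A =
  [   0.90    -0.25    -0.25]
  [  -0.05     0.80    -0.10]
  [  -0.40    -0.30     0.55]
Cofactors of I−A, C_ij = (−1)^(i+j)·(minor ij) (rows/columns in the sector order above):
  C_11 = (0.80)(0.55) − (-0.10)(-0.30) = 0.4100
  C_12 = −[(-0.05)(0.55) − (-0.10)(-0.40)] = 0.0675
  C_13 = (-0.05)(-0.30) − (0.80)(-0.40) = 0.3350
  C_21 = −[(-0.25)(0.55) − (-0.25)(-0.30)] = 0.2125
  C_22 = (0.90)(0.55) − (-0.25)(-0.40) = 0.3950
  C_23 = −[(0.90)(-0.30) − (-0.25)(-0.40)] = 0.3700
  C_31 = (-0.25)(-0.10) − (-0.25)(0.80) = 0.2250
  C_32 = −[(0.90)(-0.10) − (-0.25)(-0.05)] = 0.1025
  C_33 = (0.90)(0.80) − (-0.25)(-0.05) = 0.7075
det(I−A) = Σ_j (I−A)_1j·C_1j = (0.90)(0.4100) + (-0.25)(0.0675) + (-0.25)(0.3350) = 0.268375
adj(I−A) = Cᵀ =
  [ 0.4100   0.2125   0.2250]
  [ 0.0675   0.3950   0.1025]
  [ 0.3350   0.3700   0.7075]
(I − A)⁻¹ = adj(I−A) / det(I−A) ≈
  [   1.5277     0.7918     0.8384]
  [   0.2515     1.4718     0.3819]
  [   1.2483     1.3787     2.6362]
Δx = (I − A)⁻¹ Δd with Δd having +120 in the Brewing component and 0 elsewhere.
So Δx_2 = L_22 · (+120), where L_22 = adj(I−A)_22 / det(I−A) = 0.3950 / 0.268375.
Δx_2 = 0.3950 × (+120) / 0.268375 = 47.40 / 0.268375 ≈ 176.62.

Δx_2 = 176.62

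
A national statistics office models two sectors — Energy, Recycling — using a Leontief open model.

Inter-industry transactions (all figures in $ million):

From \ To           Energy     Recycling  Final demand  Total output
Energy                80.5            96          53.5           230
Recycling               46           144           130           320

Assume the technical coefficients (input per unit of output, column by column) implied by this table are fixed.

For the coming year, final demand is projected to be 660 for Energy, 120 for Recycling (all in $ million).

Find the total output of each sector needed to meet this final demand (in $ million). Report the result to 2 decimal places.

Technical coefficients a_ij = z_ij / X_j:
  a_11 = 80.5/230 = 0.35, a_21 = 46/230 = 0.20
  a_12 = 96/320 = 0.30, a_22 = 144/320 = 0.45
I − A =
  [   0.65    -0.30]
  [  -0.20     0.55]
det(I−A) = (0.65)(0.55) − (-0.30)(-0.20) = 0.2975
adj(I−A) = [[0.55, 0.30], [0.20, 0.65]]
(I − A)⁻¹ = adj(I−A) / det(I−A) ≈
  [   1.8487     1.0084]
  [   0.6723     2.1849]
x = (I − A)⁻¹ d = adj(I−A)·d / det(I−A), with det(I−A) = 0.2975:
  x_1 = (0.55·660 + 0.30·120) / 0.2975 = 399.00 / 0.2975 ≈ 1341.18
  x_2 = (0.20·660 + 0.65·120) / 0.2975 = 210.00 / 0.2975 ≈ 705.88

x_1 = 1341.18, x_2 = 705.88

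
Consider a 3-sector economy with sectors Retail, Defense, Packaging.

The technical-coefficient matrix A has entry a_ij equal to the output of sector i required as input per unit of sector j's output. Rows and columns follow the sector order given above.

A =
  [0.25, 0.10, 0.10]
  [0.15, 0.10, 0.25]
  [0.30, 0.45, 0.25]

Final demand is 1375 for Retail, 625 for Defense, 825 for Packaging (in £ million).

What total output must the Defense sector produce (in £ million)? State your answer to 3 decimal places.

I − A =
  [   0.75    -0.10    -0.10]
  [  -0.15     0.90    -0.25]
  [  -0.30    -0.45     0.75]
Cofactors of I−A, C_ij = (−1)^(i+j)·(minor ij) (rows/columns in the sector order above):
  C_11 = (0.90)(0.75) − (-0.25)(-0.45) = 0.5625
  C_12 = −[(-0.15)(0.75) − (-0.25)(-0.30)] = 0.1875
  C_13 = (-0.15)(-0.45) − (0.90)(-0.30) = 0.3375
  C_21 = −[(-0.10)(0.75) − (-0.10)(-0.45)] = 0.1200
  C_22 = (0.75)(0.75) − (-0.10)(-0.30) = 0.5325
  C_23 = −[(0.75)(-0.45) − (-0.10)(-0.30)] = 0.3675
  C_31 = (-0.10)(-0.25) − (-0.10)(0.90) = 0.1150
  C_32 = −[(0.75)(-0.25) − (-0.10)(-0.15)] = 0.2025
  C_33 = (0.75)(0.90) − (-0.10)(-0.15) = 0.6600
det(I−A) = Σ_j (I−A)_1j·C_1j = (0.75)(0.5625) + (-0.10)(0.1875) + (-0.10)(0.3375) = 0.369375
adj(I−A) = Cᵀ =
  [ 0.5625   0.1200   0.1150]
  [ 0.1875   0.5325   0.2025]
  [ 0.3375   0.3675   0.6600]
(I − A)⁻¹ = adj(I−A) / det(I−A) ≈
  [   1.5228     0.3249     0.3113]
  [   0.5076     1.4416     0.5482]
  [   0.9137     0.9949     1.7868]
x = (I − A)⁻¹ d = adj(I−A)·d / det(I−A), with det(I−A) = 0.369375:
  x_1 = (0.5625·1375 + 0.1200·625 + 0.1150·825) / 0.369375 = 943.3125 / 0.369375 ≈ 2553.807
  x_2 = (0.1875·1375 + 0.5325·625 + 0.2025·825) / 0.369375 = 757.6875 / 0.369375 ≈ 2051.269
  x_3 = (0.3375·1375 + 0.3675·625 + 0.6600·825) / 0.369375 = 1238.25 / 0.369375 ≈ 3352.284

x_2 = 2051.269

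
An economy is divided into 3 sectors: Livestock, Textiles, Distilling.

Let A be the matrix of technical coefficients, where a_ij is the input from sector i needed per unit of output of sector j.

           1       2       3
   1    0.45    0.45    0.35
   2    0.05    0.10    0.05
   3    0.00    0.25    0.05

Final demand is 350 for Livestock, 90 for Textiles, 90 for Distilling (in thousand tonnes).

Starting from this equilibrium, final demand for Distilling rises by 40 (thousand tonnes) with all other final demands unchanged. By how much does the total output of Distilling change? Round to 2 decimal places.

Δx_3 = 43.19

I − A =
  [   0.55    -0.45    -0.35]
  [  -0.05     0.90    -0.05]
  [   0.00    -0.25     0.95]
Cofactors of I−A, C_ij = (−1)^(i+j)·(minor ij) (rows/columns in the sector order above):
  C_11 = (0.90)(0.95) − (-0.05)(-0.25) = 0.8425
  C_12 = −[(-0.05)(0.95) − (-0.05)(0.00)] = 0.0475
  C_13 = (-0.05)(-0.25) − (0.90)(0.00) = 0.0125
  C_21 = −[(-0.45)(0.95) − (-0.35)(-0.25)] = 0.5150
  C_22 = (0.55)(0.95) − (-0.35)(0.00) = 0.5225
  C_23 = −[(0.55)(-0.25) − (-0.45)(0.00)] = 0.1375
  C_31 = (-0.45)(-0.05) − (-0.35)(0.90) = 0.3375
  C_32 = −[(0.55)(-0.05) − (-0.35)(-0.05)] = 0.0450
  C_33 = (0.55)(0.90) − (-0.45)(-0.05) = 0.4725
det(I−A) = Σ_j (I−A)_1j·C_1j = (0.55)(0.8425) + (-0.45)(0.0475) + (-0.35)(0.0125) = 0.437625
adj(I−A) = Cᵀ =
  [ 0.8425   0.5150   0.3375]
  [ 0.0475   0.5225   0.0450]
  [ 0.0125   0.1375   0.4725]
(I − A)⁻¹ = adj(I−A) / det(I−A) ≈
  [   1.9252     1.1768     0.7712]
  [   0.1085     1.1939     0.1028]
  [   0.0286     0.3142     1.0797]
Δx = (I − A)⁻¹ Δd with Δd having +40 in the Distilling component and 0 elsewhere.
So Δx_3 = L_33 · (+40), where L_33 = adj(I−A)_33 / det(I−A) = 0.4725 / 0.437625.
Δx_3 = 0.4725 × (+40) / 0.437625 = 18.90 / 0.437625 ≈ 43.19.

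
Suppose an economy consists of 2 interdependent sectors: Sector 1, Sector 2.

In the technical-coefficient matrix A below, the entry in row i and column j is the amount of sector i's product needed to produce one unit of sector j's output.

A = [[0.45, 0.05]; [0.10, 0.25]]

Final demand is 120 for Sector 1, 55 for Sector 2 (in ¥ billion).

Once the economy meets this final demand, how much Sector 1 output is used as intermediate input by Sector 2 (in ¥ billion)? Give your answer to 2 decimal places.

z_12 = 5.18

I − A =
  [   0.55    -0.05]
  [  -0.10     0.75]
det(I−A) = (0.55)(0.75) − (-0.05)(-0.10) = 0.4075
adj(I−A) = [[0.75, 0.05], [0.10, 0.55]]
(I − A)⁻¹ = adj(I−A) / det(I−A) ≈
  [   1.8405     0.1227]
  [   0.2454     1.3497]
First solve x = (I − A)⁻¹ d = adj(I−A)·d / det(I−A); in particular x_2 = (0.10·120 + 0.55·55) / 0.4075 = 42.25 / 0.4075 ≈ 103.6810.
Intermediate flow from 1 to 2: z_12 = a_12 · x_2 = 0.05 × 42.25 / 0.4075 = 2.1125 / 0.4075 ≈ 5.18.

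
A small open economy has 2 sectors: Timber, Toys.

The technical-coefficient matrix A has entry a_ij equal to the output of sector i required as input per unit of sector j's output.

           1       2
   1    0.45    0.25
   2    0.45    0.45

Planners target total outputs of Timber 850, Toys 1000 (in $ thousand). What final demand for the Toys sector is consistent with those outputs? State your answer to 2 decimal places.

I − A =
  [   0.55    -0.25]
  [  -0.45     0.55]
d = (I − A) x:
  d_1 = (+0.55)·850 + (-0.25)·1000 = 217.50
  d_2 = (-0.45)·850 + (+0.55)·1000 = 167.50

d_2 = 167.50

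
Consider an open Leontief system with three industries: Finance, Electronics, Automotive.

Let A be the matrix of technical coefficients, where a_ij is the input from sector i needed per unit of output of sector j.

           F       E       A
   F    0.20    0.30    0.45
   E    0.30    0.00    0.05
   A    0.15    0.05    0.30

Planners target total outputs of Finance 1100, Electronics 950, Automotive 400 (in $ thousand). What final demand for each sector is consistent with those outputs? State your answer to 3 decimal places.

I − A =
  [   0.80    -0.30    -0.45]
  [  -0.30     1.00    -0.05]
  [  -0.15    -0.05     0.70]
d = (I − A) x:
  d_F = (+0.80)·1100 + (-0.30)·950 + (-0.45)·400 = 415.000
  d_E = (-0.30)·1100 + (+1.00)·950 + (-0.05)·400 = 600.000
  d_A = (-0.15)·1100 + (-0.05)·950 + (+0.70)·400 = 67.500

d_F = 415.000, d_E = 600.000, d_A = 67.500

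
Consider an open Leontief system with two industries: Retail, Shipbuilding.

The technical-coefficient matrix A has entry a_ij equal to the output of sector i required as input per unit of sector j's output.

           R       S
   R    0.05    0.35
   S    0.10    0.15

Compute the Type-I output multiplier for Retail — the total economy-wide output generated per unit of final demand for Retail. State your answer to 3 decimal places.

I − A =
  [   0.95    -0.35]
  [  -0.10     0.85]
det(I−A) = (0.95)(0.85) − (-0.35)(-0.10) = 0.7725
adj(I−A) = [[0.85, 0.35], [0.10, 0.95]]
(I − A)⁻¹ = adj(I−A) / det(I−A) ≈
  [   1.1003     0.4531]
  [   0.1294     1.2298]
The output multiplier for sector j is the column-j sum of the Leontief inverse (I − A)⁻¹ = adj(I−A) / det(I−A).
Column R of adj(I−A): (0.85, 0.10); det(I−A) = 0.7725.
m_R = (0.85 + 0.10) / 0.7725 = 0.95 / 0.7725 ≈ 1.230.

m_R = 1.230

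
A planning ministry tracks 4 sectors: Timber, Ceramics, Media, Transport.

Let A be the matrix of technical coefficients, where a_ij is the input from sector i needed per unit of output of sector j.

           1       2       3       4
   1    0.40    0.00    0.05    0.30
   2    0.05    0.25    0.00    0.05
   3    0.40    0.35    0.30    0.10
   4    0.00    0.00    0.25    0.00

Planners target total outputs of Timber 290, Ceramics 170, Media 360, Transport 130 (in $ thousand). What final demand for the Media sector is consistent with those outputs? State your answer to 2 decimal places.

d_3 = 63.50

I − A =
  [   0.60     0.00    -0.05    -0.30]
  [  -0.05     0.75     0.00    -0.05]
  [  -0.40    -0.35     0.70    -0.10]
  [   0.00     0.00    -0.25     1.00]
d = (I − A) x:
  d_1 = (+0.60)·290 + (+0.00)·170 + (-0.05)·360 + (-0.30)·130 = 117.00
  d_2 = (-0.05)·290 + (+0.75)·170 + (+0.00)·360 + (-0.05)·130 = 106.50
  d_3 = (-0.40)·290 + (-0.35)·170 + (+0.70)·360 + (-0.10)·130 = 63.50
  d_4 = (+0.00)·290 + (+0.00)·170 + (-0.25)·360 + (+1.00)·130 = 40.00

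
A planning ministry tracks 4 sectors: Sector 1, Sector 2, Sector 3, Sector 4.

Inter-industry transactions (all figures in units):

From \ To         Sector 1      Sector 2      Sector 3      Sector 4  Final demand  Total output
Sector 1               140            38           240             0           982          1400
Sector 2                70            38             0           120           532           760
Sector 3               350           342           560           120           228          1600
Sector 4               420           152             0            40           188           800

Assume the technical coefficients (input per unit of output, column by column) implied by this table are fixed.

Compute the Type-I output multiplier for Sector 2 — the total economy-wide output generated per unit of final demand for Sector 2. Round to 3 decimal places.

m_2 = 2.551

Technical coefficients a_ij = z_ij / X_j:
  a_11 = 140/1400 = 0.10, a_21 = 70/1400 = 0.05, a_31 = 350/1400 = 0.25, a_41 = 420/1400 = 0.30
  a_12 = 38/760 = 0.05, a_22 = 38/760 = 0.05, a_32 = 342/760 = 0.45, a_42 = 152/760 = 0.20
  a_13 = 240/1600 = 0.15, a_23 = 0/1600 = 0.00, a_33 = 560/1600 = 0.35, a_43 = 0/1600 = 0.00
  a_14 = 0/800 = 0.00, a_24 = 120/800 = 0.15, a_34 = 120/800 = 0.15, a_44 = 40/800 = 0.05
I − A =
  [   0.90    -0.05    -0.15     0.00]
  [  -0.05     0.95     0.00    -0.15]
  [  -0.25    -0.45     0.65    -0.15]
  [  -0.30    -0.20     0.00     0.95]
Compute the cofactors C_ij = (−1)^(i+j)·(3×3 minor ij) of I−A; the adjugate is their transpose:
adj(I−A) = Cᵀ =
  [ 0.567125   0.099500   0.130875   0.036375]
  [ 0.060125   0.513375   0.013875   0.083250]
  [ 0.304000   0.425875   0.780625   0.190500]
  [ 0.191750   0.139500   0.044250   0.515125]
det(I−A) = Σ_j (I−A)_1j·C_1j = (0.90)(0.567125) + (-0.05)(0.060125) + (-0.15)(0.304000) + (0.00)(0.191750) = 0.46180625
(I − A)⁻¹ = adj(I−A) / det(I−A) ≈
  [   1.2281     0.2155     0.2834     0.0788]
  [   0.1302     1.1117     0.0300     0.1803]
  [   0.6583     0.9222     1.6904     0.4125]
  [   0.4152     0.3021     0.0958     1.1155]
The output multiplier for sector j is the column-j sum of the Leontief inverse (I − A)⁻¹ = adj(I−A) / det(I−A).
Column 2 of adj(I−A): (0.099500, 0.513375, 0.425875, 0.139500); det(I−A) = 0.46180625.
m_2 = (0.099500 + 0.513375 + 0.425875 + 0.139500) / 0.46180625 = 1.17825 / 0.46180625 ≈ 2.551.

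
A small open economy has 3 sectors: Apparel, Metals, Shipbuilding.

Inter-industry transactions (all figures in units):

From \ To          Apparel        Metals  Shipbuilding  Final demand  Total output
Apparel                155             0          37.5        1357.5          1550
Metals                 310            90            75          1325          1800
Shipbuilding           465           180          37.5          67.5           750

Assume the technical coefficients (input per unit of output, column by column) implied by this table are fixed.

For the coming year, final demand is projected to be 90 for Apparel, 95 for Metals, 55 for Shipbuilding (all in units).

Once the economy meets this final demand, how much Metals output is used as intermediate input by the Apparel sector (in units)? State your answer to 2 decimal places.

Technical coefficients a_ij = z_ij / X_j:
  a_AA = 155/1550 = 0.10, a_MA = 310/1550 = 0.20, a_SA = 465/1550 = 0.30
  a_AM = 0/1800 = 0.00, a_MM = 90/1800 = 0.05, a_SM = 180/1800 = 0.10
  a_AS = 37.5/750 = 0.05, a_MS = 75/750 = 0.10, a_SS = 37.5/750 = 0.05
I − A =
  [   0.90     0.00    -0.05]
  [  -0.20     0.95    -0.10]
  [  -0.30    -0.10     0.95]
Cofactors of I−A, C_ij = (−1)^(i+j)·(minor ij) (rows/columns in the sector order above):
  C_11 = (0.95)(0.95) − (-0.10)(-0.10) = 0.8925
  C_12 = −[(-0.20)(0.95) − (-0.10)(-0.30)] = 0.2200
  C_13 = (-0.20)(-0.10) − (0.95)(-0.30) = 0.3050
  C_21 = −[(0.00)(0.95) − (-0.05)(-0.10)] = 0.0050
  C_22 = (0.90)(0.95) − (-0.05)(-0.30) = 0.8400
  C_23 = −[(0.90)(-0.10) − (0.00)(-0.30)] = 0.0900
  C_31 = (0.00)(-0.10) − (-0.05)(0.95) = 0.0475
  C_32 = −[(0.90)(-0.10) − (-0.05)(-0.20)] = 0.1000
  C_33 = (0.90)(0.95) − (0.00)(-0.20) = 0.8550
det(I−A) = Σ_j (I−A)_1j·C_1j = (0.90)(0.8925) + (0.00)(0.2200) + (-0.05)(0.3050) = 0.7880
adj(I−A) = Cᵀ =
  [ 0.8925   0.0050   0.0475]
  [ 0.2200   0.8400   0.1000]
  [ 0.3050   0.0900   0.8550]
(I − A)⁻¹ = adj(I−A) / det(I−A) ≈
  [   1.1326     0.0063     0.0603]
  [   0.2792     1.0660     0.1269]
  [   0.3871     0.1142     1.0850]
First solve x = (I − A)⁻¹ d = adj(I−A)·d / det(I−A); in particular x_A = (0.8925·90 + 0.0050·95 + 0.0475·55) / 0.7880 = 83.4125 / 0.7880 ≈ 105.8534.
Intermediate flow from M to A: z_MA = a_MA · x_A = 0.20 × 83.4125 / 0.7880 = 16.6825 / 0.7880 ≈ 21.17.

z_MA = 21.17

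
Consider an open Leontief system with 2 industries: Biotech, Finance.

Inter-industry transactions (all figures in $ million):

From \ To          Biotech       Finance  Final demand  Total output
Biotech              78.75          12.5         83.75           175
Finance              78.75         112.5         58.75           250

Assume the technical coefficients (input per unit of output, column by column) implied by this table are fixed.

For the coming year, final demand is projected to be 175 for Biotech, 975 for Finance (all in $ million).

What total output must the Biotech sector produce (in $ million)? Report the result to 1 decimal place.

Technical coefficients a_ij = z_ij / X_j:
  a_11 = 78.75/175 = 0.45, a_21 = 78.75/175 = 0.45
  a_12 = 12.5/250 = 0.05, a_22 = 112.5/250 = 0.45
I − A =
  [   0.55    -0.05]
  [  -0.45     0.55]
det(I−A) = (0.55)(0.55) − (-0.05)(-0.45) = 0.2800
adj(I−A) = [[0.55, 0.05], [0.45, 0.55]]
(I − A)⁻¹ = adj(I−A) / det(I−A) ≈
  [   1.9643     0.1786]
  [   1.6071     1.9643]
x = (I − A)⁻¹ d = adj(I−A)·d / det(I−A), with det(I−A) = 0.2800:
  x_1 = (0.55·175 + 0.05·975) / 0.2800 = 145.00 / 0.2800 ≈ 517.9
  x_2 = (0.45·175 + 0.55·975) / 0.2800 = 615.00 / 0.2800 ≈ 2196.4

x_1 = 517.9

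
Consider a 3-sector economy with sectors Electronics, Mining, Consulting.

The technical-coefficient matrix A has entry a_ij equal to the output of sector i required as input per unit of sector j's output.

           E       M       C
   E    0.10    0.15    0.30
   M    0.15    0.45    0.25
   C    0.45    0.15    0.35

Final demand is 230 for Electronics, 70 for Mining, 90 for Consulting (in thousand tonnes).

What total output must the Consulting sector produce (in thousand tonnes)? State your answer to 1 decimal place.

x_C = 676.9

I − A =
  [   0.90    -0.15    -0.30]
  [  -0.15     0.55    -0.25]
  [  -0.45    -0.15     0.65]
Cofactors of I−A, C_ij = (−1)^(i+j)·(minor ij) (rows/columns in the sector order above):
  C_11 = (0.55)(0.65) − (-0.25)(-0.15) = 0.3200
  C_12 = −[(-0.15)(0.65) − (-0.25)(-0.45)] = 0.2100
  C_13 = (-0.15)(-0.15) − (0.55)(-0.45) = 0.2700
  C_21 = −[(-0.15)(0.65) − (-0.30)(-0.15)] = 0.1425
  C_22 = (0.90)(0.65) − (-0.30)(-0.45) = 0.4500
  C_23 = −[(0.90)(-0.15) − (-0.15)(-0.45)] = 0.2025
  C_31 = (-0.15)(-0.25) − (-0.30)(0.55) = 0.2025
  C_32 = −[(0.90)(-0.25) − (-0.30)(-0.15)] = 0.2700
  C_33 = (0.90)(0.55) − (-0.15)(-0.15) = 0.4725
det(I−A) = Σ_j (I−A)_1j·C_1j = (0.90)(0.3200) + (-0.15)(0.2100) + (-0.30)(0.2700) = 0.1755
adj(I−A) = Cᵀ =
  [ 0.3200   0.1425   0.2025]
  [ 0.2100   0.4500   0.2700]
  [ 0.2700   0.2025   0.4725]
(I − A)⁻¹ = adj(I−A) / det(I−A) ≈
  [   1.8234     0.8120     1.1538]
  [   1.1966     2.5641     1.5385]
  [   1.5385     1.1538     2.6923]
x = (I − A)⁻¹ d = adj(I−A)·d / det(I−A), with det(I−A) = 0.1755:
  x_E = (0.3200·230 + 0.1425·70 + 0.2025·90) / 0.1755 = 101.80 / 0.1755 ≈ 580.1
  x_M = (0.2100·230 + 0.4500·70 + 0.2700·90) / 0.1755 = 104.10 / 0.1755 ≈ 593.2
  x_C = (0.2700·230 + 0.2025·70 + 0.4725·90) / 0.1755 = 118.80 / 0.1755 ≈ 676.9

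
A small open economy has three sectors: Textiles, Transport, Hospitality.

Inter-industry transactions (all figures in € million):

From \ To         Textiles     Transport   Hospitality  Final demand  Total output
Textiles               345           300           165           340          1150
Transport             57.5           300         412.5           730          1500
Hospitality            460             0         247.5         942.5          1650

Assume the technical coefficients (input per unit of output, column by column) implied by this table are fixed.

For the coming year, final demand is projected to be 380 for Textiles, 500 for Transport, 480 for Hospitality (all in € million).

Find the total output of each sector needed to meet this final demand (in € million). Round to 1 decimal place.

Technical coefficients a_ij = z_ij / X_j:
  a_11 = 345/1150 = 0.30, a_21 = 57.5/1150 = 0.05, a_31 = 460/1150 = 0.40
  a_12 = 300/1500 = 0.20, a_22 = 300/1500 = 0.20, a_32 = 0/1500 = 0.00
  a_13 = 165/1650 = 0.10, a_23 = 412.5/1650 = 0.25, a_33 = 247.5/1650 = 0.15
I − A =
  [   0.70    -0.20    -0.10]
  [  -0.05     0.80    -0.25]
  [  -0.40     0.00     0.85]
Cofactors of I−A, C_ij = (−1)^(i+j)·(minor ij) (rows/columns in the sector order above):
  C_11 = (0.80)(0.85) − (-0.25)(0.00) = 0.6800
  C_12 = −[(-0.05)(0.85) − (-0.25)(-0.40)] = 0.1425
  C_13 = (-0.05)(0.00) − (0.80)(-0.40) = 0.3200
  C_21 = −[(-0.20)(0.85) − (-0.10)(0.00)] = 0.1700
  C_22 = (0.70)(0.85) − (-0.10)(-0.40) = 0.5550
  C_23 = −[(0.70)(0.00) − (-0.20)(-0.40)] = 0.0800
  C_31 = (-0.20)(-0.25) − (-0.10)(0.80) = 0.1300
  C_32 = −[(0.70)(-0.25) − (-0.10)(-0.05)] = 0.1800
  C_33 = (0.70)(0.80) − (-0.20)(-0.05) = 0.5500
det(I−A) = Σ_j (I−A)_1j·C_1j = (0.70)(0.6800) + (-0.20)(0.1425) + (-0.10)(0.3200) = 0.4155
adj(I−A) = Cᵀ =
  [ 0.6800   0.1700   0.1300]
  [ 0.1425   0.5550   0.1800]
  [ 0.3200   0.0800   0.5500]
(I − A)⁻¹ = adj(I−A) / det(I−A) ≈
  [   1.6366     0.4091     0.3129]
  [   0.3430     1.3357     0.4332]
  [   0.7702     0.1925     1.3237]
x = (I − A)⁻¹ d = adj(I−A)·d / det(I−A), with det(I−A) = 0.4155:
  x_1 = (0.6800·380 + 0.1700·500 + 0.1300·480) / 0.4155 = 405.80 / 0.4155 ≈ 976.7
  x_2 = (0.1425·380 + 0.5550·500 + 0.1800·480) / 0.4155 = 418.05 / 0.4155 ≈ 1006.1
  x_3 = (0.3200·380 + 0.0800·500 + 0.5500·480) / 0.4155 = 425.60 / 0.4155 ≈ 1024.3

x_1 = 976.7, x_2 = 1006.1, x_3 = 1024.3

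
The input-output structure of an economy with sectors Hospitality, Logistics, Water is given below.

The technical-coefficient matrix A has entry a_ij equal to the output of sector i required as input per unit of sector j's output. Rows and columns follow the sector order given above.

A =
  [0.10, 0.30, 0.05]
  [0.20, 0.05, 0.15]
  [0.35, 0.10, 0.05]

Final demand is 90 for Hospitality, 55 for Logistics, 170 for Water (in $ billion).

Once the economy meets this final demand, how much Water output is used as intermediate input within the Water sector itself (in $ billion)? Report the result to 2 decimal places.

I − A =
  [   0.90    -0.30    -0.05]
  [  -0.20     0.95    -0.15]
  [  -0.35    -0.10     0.95]
Cofactors of I−A, C_ij = (−1)^(i+j)·(minor ij) (rows/columns in the sector order above):
  C_11 = (0.95)(0.95) − (-0.15)(-0.10) = 0.8875
  C_12 = −[(-0.20)(0.95) − (-0.15)(-0.35)] = 0.2425
  C_13 = (-0.20)(-0.10) − (0.95)(-0.35) = 0.3525
  C_21 = −[(-0.30)(0.95) − (-0.05)(-0.10)] = 0.2900
  C_22 = (0.90)(0.95) − (-0.05)(-0.35) = 0.8375
  C_23 = −[(0.90)(-0.10) − (-0.30)(-0.35)] = 0.1950
  C_31 = (-0.30)(-0.15) − (-0.05)(0.95) = 0.0925
  C_32 = −[(0.90)(-0.15) − (-0.05)(-0.20)] = 0.1450
  C_33 = (0.90)(0.95) − (-0.30)(-0.20) = 0.7950
det(I−A) = Σ_j (I−A)_1j·C_1j = (0.90)(0.8875) + (-0.30)(0.2425) + (-0.05)(0.3525) = 0.708375
adj(I−A) = Cᵀ =
  [ 0.8875   0.2900   0.0925]
  [ 0.2425   0.8375   0.1450]
  [ 0.3525   0.1950   0.7950]
(I − A)⁻¹ = adj(I−A) / det(I−A) ≈
  [   1.2529     0.4094     0.1306]
  [   0.3423     1.1823     0.2047]
  [   0.4976     0.2753     1.1223]
First solve x = (I − A)⁻¹ d = adj(I−A)·d / det(I−A); in particular x_W = (0.3525·90 + 0.1950·55 + 0.7950·170) / 0.708375 = 177.60 / 0.708375 ≈ 250.7147.
Intermediate flow from W to W: z_WW = a_WW · x_W = 0.05 × 177.60 / 0.708375 = 8.88 / 0.708375 ≈ 12.54.

z_WW = 12.54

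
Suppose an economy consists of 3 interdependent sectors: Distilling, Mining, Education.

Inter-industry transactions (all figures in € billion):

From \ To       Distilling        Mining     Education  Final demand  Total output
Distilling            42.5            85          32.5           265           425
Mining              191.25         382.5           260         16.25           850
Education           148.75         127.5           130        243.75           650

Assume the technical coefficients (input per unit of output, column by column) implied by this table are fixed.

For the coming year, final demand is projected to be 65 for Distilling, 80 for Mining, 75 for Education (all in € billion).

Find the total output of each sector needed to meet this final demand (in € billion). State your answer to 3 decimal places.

Technical coefficients a_ij = z_ij / X_j:
  a_DD = 42.5/425 = 0.10, a_MD = 191.25/425 = 0.45, a_ED = 148.75/425 = 0.35
  a_DM = 85/850 = 0.10, a_MM = 382.5/850 = 0.45, a_EM = 127.5/850 = 0.15
  a_DE = 32.5/650 = 0.05, a_ME = 260/650 = 0.40, a_EE = 130/650 = 0.20
I − A =
  [   0.90    -0.10    -0.05]
  [  -0.45     0.55    -0.40]
  [  -0.35    -0.15     0.80]
Cofactors of I−A, C_ij = (−1)^(i+j)·(minor ij) (rows/columns in the sector order above):
  C_11 = (0.55)(0.80) − (-0.40)(-0.15) = 0.3800
  C_12 = −[(-0.45)(0.80) − (-0.40)(-0.35)] = 0.5000
  C_13 = (-0.45)(-0.15) − (0.55)(-0.35) = 0.2600
  C_21 = −[(-0.10)(0.80) − (-0.05)(-0.15)] = 0.0875
  C_22 = (0.90)(0.80) − (-0.05)(-0.35) = 0.7025
  C_23 = −[(0.90)(-0.15) − (-0.10)(-0.35)] = 0.1700
  C_31 = (-0.10)(-0.40) − (-0.05)(0.55) = 0.0675
  C_32 = −[(0.90)(-0.40) − (-0.05)(-0.45)] = 0.3825
  C_33 = (0.90)(0.55) − (-0.10)(-0.45) = 0.4500
det(I−A) = Σ_j (I−A)_1j·C_1j = (0.90)(0.3800) + (-0.10)(0.5000) + (-0.05)(0.2600) = 0.2790
adj(I−A) = Cᵀ =
  [ 0.3800   0.0875   0.0675]
  [ 0.5000   0.7025   0.3825]
  [ 0.2600   0.1700   0.4500]
(I − A)⁻¹ = adj(I−A) / det(I−A) ≈
  [   1.3620     0.3136     0.2419]
  [   1.7921     2.5179     1.3710]
  [   0.9319     0.6093     1.6129]
x = (I − A)⁻¹ d = adj(I−A)·d / det(I−A), with det(I−A) = 0.2790:
  x_D = (0.3800·65 + 0.0875·80 + 0.0675·75) / 0.2790 = 36.7625 / 0.2790 ≈ 131.765
  x_M = (0.5000·65 + 0.7025·80 + 0.3825·75) / 0.2790 = 117.3875 / 0.2790 ≈ 420.744
  x_E = (0.2600·65 + 0.1700·80 + 0.4500·75) / 0.2790 = 64.25 / 0.2790 ≈ 230.287

x_D = 131.765, x_M = 420.744, x_E = 230.287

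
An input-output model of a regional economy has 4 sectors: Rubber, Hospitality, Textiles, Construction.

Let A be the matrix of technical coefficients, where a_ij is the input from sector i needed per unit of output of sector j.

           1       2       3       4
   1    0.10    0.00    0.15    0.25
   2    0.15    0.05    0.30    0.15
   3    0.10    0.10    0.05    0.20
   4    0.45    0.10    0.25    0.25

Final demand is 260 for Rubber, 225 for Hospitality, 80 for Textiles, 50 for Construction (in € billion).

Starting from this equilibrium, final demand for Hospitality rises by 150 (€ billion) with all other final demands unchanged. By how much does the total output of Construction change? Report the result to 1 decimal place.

I − A =
  [   0.90     0.00    -0.15    -0.25]
  [  -0.15     0.95    -0.30    -0.15]
  [  -0.10    -0.10     0.95    -0.20]
  [  -0.45    -0.10    -0.25     0.75]
Compute the cofactors C_ij = (−1)^(i+j)·(3×3 minor ij) of I−A; the adjugate is their transpose:
adj(I−A) = Cᵀ =
  [ 0.582875   0.044250   0.171500   0.248875]
  [ 0.216750   0.458375   0.238875   0.227625]
  [ 0.176250   0.076750   0.517125   0.212000]
  [ 0.437375   0.113250   0.307125   0.768750]
det(I−A) = Σ_j (I−A)_1j·C_1j = (0.90)(0.582875) + (0.00)(0.216750) + (-0.15)(0.176250) + (-0.25)(0.437375) = 0.38880625
(I − A)⁻¹ = adj(I−A) / det(I−A) ≈
  [   1.4991     0.1138     0.4411     0.6401]
  [   0.5575     1.1789     0.6144     0.5854]
  [   0.4533     0.1974     1.3300     0.5453]
  [   1.1249     0.2913     0.7899     1.9772]
Δx = (I − A)⁻¹ Δd with Δd having +150 in the Hospitality component and 0 elsewhere.
So Δx_4 = L_42 · (+150), where L_42 = adj(I−A)_42 / det(I−A) = 0.113250 / 0.38880625.
Δx_4 = 0.113250 × (+150) / 0.38880625 = 16.9875 / 0.38880625 ≈ 43.7.

Δx_4 = 43.7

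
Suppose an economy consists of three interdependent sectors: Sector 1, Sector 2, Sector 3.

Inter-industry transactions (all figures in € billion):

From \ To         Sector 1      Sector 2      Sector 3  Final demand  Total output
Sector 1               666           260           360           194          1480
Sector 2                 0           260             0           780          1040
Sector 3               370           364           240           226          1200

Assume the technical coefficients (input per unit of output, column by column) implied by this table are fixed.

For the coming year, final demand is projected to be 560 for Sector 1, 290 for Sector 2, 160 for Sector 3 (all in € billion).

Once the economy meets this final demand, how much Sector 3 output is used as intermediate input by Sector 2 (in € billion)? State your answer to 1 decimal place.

Technical coefficients a_ij = z_ij / X_j:
  a_11 = 666/1480 = 0.45, a_21 = 0/1480 = 0.00, a_31 = 370/1480 = 0.25
  a_12 = 260/1040 = 0.25, a_22 = 260/1040 = 0.25, a_32 = 364/1040 = 0.35
  a_13 = 360/1200 = 0.30, a_23 = 0/1200 = 0.00, a_33 = 240/1200 = 0.20
I − A =
  [   0.55    -0.25    -0.30]
  [   0.00     0.75     0.00]
  [  -0.25    -0.35     0.80]
Cofactors of I−A, C_ij = (−1)^(i+j)·(minor ij) (rows/columns in the sector order above):
  C_11 = (0.75)(0.80) − (0.00)(-0.35) = 0.6000
  C_12 = −[(0.00)(0.80) − (0.00)(-0.25)] = 0.0000
  C_13 = (0.00)(-0.35) − (0.75)(-0.25) = 0.1875
  C_21 = −[(-0.25)(0.80) − (-0.30)(-0.35)] = 0.3050
  C_22 = (0.55)(0.80) − (-0.30)(-0.25) = 0.3650
  C_23 = −[(0.55)(-0.35) − (-0.25)(-0.25)] = 0.2550
  C_31 = (-0.25)(0.00) − (-0.30)(0.75) = 0.2250
  C_32 = −[(0.55)(0.00) − (-0.30)(0.00)] = 0.0000
  C_33 = (0.55)(0.75) − (-0.25)(0.00) = 0.4125
det(I−A) = Σ_j (I−A)_1j·C_1j = (0.55)(0.6000) + (-0.25)(0.0000) + (-0.30)(0.1875) = 0.27375
adj(I−A) = Cᵀ =
  [ 0.6000   0.3050   0.2250]
  [ 0.0000   0.3650   0.0000]
  [ 0.1875   0.2550   0.4125]
(I − A)⁻¹ = adj(I−A) / det(I−A) ≈
  [   2.1918     1.1142     0.8219]
  [   0.0000     1.3333     0.0000]
  [   0.6849     0.9315     1.5068]
First solve x = (I − A)⁻¹ d = adj(I−A)·d / det(I−A); in particular x_2 = (0.0000·560 + 0.3650·290 + 0.0000·160) / 0.27375 = 105.85 / 0.27375 ≈ 386.667.
Intermediate flow from 3 to 2: z_32 = a_32 · x_2 = 0.35 × 105.85 / 0.27375 = 37.0475 / 0.27375 ≈ 135.3.

z_32 = 135.3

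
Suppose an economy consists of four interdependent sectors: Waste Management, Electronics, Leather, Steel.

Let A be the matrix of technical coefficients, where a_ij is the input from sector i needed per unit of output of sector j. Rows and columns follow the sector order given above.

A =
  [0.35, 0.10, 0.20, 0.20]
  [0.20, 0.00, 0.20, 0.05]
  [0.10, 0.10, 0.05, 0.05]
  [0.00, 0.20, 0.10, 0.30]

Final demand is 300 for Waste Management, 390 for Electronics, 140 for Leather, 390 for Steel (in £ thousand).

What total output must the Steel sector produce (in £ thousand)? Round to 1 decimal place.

I − A =
  [   0.65    -0.10    -0.20    -0.20]
  [  -0.20     1.00    -0.20    -0.05]
  [  -0.10    -0.10     0.95    -0.05]
  [   0.00    -0.20    -0.10     0.70]
Compute the cofactors C_ij = (−1)^(i+j)·(3×3 minor ij) of I−A; the adjugate is their transpose:
adj(I−A) = Cᵀ =
  [ 0.634000   0.122000   0.180500   0.202750]
  [ 0.146500   0.413000   0.126250   0.080375]
  [ 0.085000   0.063000   0.426500   0.059250]
  [ 0.054000   0.127000   0.097000   0.559500]
det(I−A) = Σ_j (I−A)_1j·C_1j = (0.65)(0.634000) + (-0.10)(0.146500) + (-0.20)(0.085000) + (-0.20)(0.054000) = 0.36965
(I − A)⁻¹ = adj(I−A) / det(I−A) ≈
  [   1.7151     0.3300     0.4883     0.5485]
  [   0.3963     1.1173     0.3415     0.2174]
  [   0.2299     0.1704     1.1538     0.1603]
  [   0.1461     0.3436     0.2624     1.5136]
x = (I − A)⁻¹ d = adj(I−A)·d / det(I−A), with det(I−A) = 0.36965:
  x_1 = (0.634000·300 + 0.122000·390 + 0.180500·140 + 0.202750·390) / 0.36965 = 342.1225 / 0.36965 ≈ 925.5
  x_2 = (0.146500·300 + 0.413000·390 + 0.126250·140 + 0.080375·390) / 0.36965 = 254.04125 / 0.36965 ≈ 687.2
  x_3 = (0.085000·300 + 0.063000·390 + 0.426500·140 + 0.059250·390) / 0.36965 = 132.8875 / 0.36965 ≈ 359.5
  x_4 = (0.054000·300 + 0.127000·390 + 0.097000·140 + 0.559500·390) / 0.36965 = 297.515 / 0.36965 ≈ 804.9

x_4 = 804.9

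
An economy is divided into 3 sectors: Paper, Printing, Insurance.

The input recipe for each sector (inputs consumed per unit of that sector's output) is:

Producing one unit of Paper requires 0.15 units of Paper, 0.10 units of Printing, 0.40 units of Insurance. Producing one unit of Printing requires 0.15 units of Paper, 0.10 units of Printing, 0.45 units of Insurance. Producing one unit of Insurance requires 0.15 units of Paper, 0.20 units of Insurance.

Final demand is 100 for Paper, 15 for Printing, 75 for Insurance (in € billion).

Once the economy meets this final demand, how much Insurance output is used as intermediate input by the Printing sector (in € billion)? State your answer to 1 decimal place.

z_32 = 15.4

I − A =
  [   0.85    -0.15    -0.15]
  [  -0.10     0.90     0.00]
  [  -0.40    -0.45     0.80]
Cofactors of I−A, C_ij = (−1)^(i+j)·(minor ij) (rows/columns in the sector order above):
  C_11 = (0.90)(0.80) − (0.00)(-0.45) = 0.7200
  C_12 = −[(-0.10)(0.80) − (0.00)(-0.40)] = 0.0800
  C_13 = (-0.10)(-0.45) − (0.90)(-0.40) = 0.4050
  C_21 = −[(-0.15)(0.80) − (-0.15)(-0.45)] = 0.1875
  C_22 = (0.85)(0.80) − (-0.15)(-0.40) = 0.6200
  C_23 = −[(0.85)(-0.45) − (-0.15)(-0.40)] = 0.4425
  C_31 = (-0.15)(0.00) − (-0.15)(0.90) = 0.1350
  C_32 = −[(0.85)(0.00) − (-0.15)(-0.10)] = 0.0150
  C_33 = (0.85)(0.90) − (-0.15)(-0.10) = 0.7500
det(I−A) = Σ_j (I−A)_1j·C_1j = (0.85)(0.7200) + (-0.15)(0.0800) + (-0.15)(0.4050) = 0.53925
adj(I−A) = Cᵀ =
  [ 0.7200   0.1875   0.1350]
  [ 0.0800   0.6200   0.0150]
  [ 0.4050   0.4425   0.7500]
(I − A)⁻¹ = adj(I−A) / det(I−A) ≈
  [   1.3352     0.3477     0.2503]
  [   0.1484     1.1497     0.0278]
  [   0.7510     0.8206     1.3908]
First solve x = (I − A)⁻¹ d = adj(I−A)·d / det(I−A); in particular x_2 = (0.0800·100 + 0.6200·15 + 0.0150·75) / 0.53925 = 18.425 / 0.53925 ≈ 34.168.
Intermediate flow from 3 to 2: z_32 = a_32 · x_2 = 0.45 × 18.425 / 0.53925 = 8.29125 / 0.53925 ≈ 15.4.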